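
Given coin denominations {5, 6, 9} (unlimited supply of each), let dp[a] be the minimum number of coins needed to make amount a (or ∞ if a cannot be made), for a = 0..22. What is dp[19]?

 a  0  1  2  3  4  5  6  7  8  9 10 11 12 13 14 15 16 17 18 19 20 21 22
dp  0  -  -  -  -  1  1  -  -  1  2  2  2  -  2  2  3  3  2  3  3  3  4
(- denotes ∞ / unreachable)

3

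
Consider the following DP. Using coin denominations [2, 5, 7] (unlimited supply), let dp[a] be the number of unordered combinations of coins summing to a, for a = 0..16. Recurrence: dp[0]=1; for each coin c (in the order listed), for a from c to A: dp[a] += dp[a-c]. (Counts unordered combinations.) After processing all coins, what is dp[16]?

4

after  coin     0     1     2     3     4     5     6     7     8     9    10    11    12    13    14    15    16
          2     1     0     1     0     1     0     1     0     1     0     1     0     1     0     1     0     1
          5     1     0     1     0     1     1     1     1     1     1     2     1     2     1     2     2     2
          7     1     0     1     0     1     1     1     2     1     2     2     2     3     2     4     3     4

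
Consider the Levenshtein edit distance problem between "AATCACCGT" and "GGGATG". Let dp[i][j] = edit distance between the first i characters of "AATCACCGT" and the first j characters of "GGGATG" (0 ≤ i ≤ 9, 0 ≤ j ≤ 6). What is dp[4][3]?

   ''  G  G  G  A  T  G
''  0  1  2  3  4  5  6
 A  1  1  2  3  3  4  5
 A  2  2  2  3  3  4  5
 T  3  3  3  3  4  3  4
 C  4  4  4  4  4  4  4
 A  5  5  5  5  4  5  5
 C  6  6  6  6  5  5  6
 C  7  7  7  7  6  6  6
 G  8  7  7  7  7  7  6
 T  9  8  8  8  8  7  7

4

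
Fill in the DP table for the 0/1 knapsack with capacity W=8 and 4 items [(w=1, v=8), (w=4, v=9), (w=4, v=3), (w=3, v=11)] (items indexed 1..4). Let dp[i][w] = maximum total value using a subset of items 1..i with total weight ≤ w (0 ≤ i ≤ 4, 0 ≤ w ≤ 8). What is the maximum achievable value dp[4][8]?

i\w   0   1   2   3   4   5   6   7   8
  0   0   0   0   0   0   0   0   0   0
  1   0   8   8   8   8   8   8   8   8
  2   0   8   8   8   9  17  17  17  17
  3   0   8   8   8   9  17  17  17  17
  4   0   8   8  11  19  19  19  20  28

28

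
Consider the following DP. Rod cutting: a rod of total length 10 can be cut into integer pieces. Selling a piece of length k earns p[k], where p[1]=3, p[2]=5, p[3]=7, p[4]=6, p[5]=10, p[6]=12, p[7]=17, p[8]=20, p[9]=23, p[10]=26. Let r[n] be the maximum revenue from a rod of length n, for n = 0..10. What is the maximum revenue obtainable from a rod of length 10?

30

   n    0    1    2    3    4    5    6    7    8    9   10
r[n]    0    3    6    9   12   15   18   21   24   27   30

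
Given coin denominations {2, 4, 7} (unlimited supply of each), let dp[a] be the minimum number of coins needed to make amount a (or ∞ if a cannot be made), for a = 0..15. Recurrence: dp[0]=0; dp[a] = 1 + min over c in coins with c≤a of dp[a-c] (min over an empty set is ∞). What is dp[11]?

2

 a  0  1  2  3  4  5  6  7  8  9 10 11 12 13 14 15
dp  0  -  1  -  1  -  2  1  2  2  3  2  3  3  2  3
(- denotes ∞ / unreachable)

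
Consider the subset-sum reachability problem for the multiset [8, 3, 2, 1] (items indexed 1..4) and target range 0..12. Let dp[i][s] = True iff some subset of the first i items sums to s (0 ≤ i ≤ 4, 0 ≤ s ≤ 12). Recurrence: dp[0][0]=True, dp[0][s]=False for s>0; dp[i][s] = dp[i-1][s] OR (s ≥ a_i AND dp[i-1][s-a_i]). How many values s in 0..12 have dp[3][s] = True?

7

i\s   0   1   2   3   4   5   6   7   8   9  10  11  12
  0   T   F   F   F   F   F   F   F   F   F   F   F   F
  1   T   F   F   F   F   F   F   F   T   F   F   F   F
  2   T   F   F   T   F   F   F   F   T   F   F   T   F
  3   T   F   T   T   F   T   F   F   T   F   T   T   F
  4   T   T   T   T   T   T   T   F   T   T   T   T   T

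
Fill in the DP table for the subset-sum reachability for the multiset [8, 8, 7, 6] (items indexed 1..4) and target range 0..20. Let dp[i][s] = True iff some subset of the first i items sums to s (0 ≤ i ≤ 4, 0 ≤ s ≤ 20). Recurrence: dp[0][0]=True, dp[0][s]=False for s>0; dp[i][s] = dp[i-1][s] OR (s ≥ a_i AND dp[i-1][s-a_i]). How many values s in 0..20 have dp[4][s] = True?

8

i\s   0   1   2   3   4   5   6   7   8   9  10  11  12  13  14  15  16  17  18  19  20
  0   T   F   F   F   F   F   F   F   F   F   F   F   F   F   F   F   F   F   F   F   F
  1   T   F   F   F   F   F   F   F   T   F   F   F   F   F   F   F   F   F   F   F   F
  2   T   F   F   F   F   F   F   F   T   F   F   F   F   F   F   F   T   F   F   F   F
  3   T   F   F   F   F   F   F   T   T   F   F   F   F   F   F   T   T   F   F   F   F
  4   T   F   F   F   F   F   T   T   T   F   F   F   F   T   T   T   T   F   F   F   F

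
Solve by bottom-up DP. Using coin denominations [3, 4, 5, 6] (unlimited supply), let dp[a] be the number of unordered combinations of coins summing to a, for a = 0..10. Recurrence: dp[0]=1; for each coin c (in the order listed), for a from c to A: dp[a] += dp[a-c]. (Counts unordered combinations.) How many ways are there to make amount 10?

3

after  coin     0     1     2     3     4     5     6     7     8     9    10
          3     1     0     0     1     0     0     1     0     0     1     0
          4     1     0     0     1     1     0     1     1     1     1     1
          5     1     0     0     1     1     1     1     1     2     2     2
          6     1     0     0     1     1     1     2     1     2     3     3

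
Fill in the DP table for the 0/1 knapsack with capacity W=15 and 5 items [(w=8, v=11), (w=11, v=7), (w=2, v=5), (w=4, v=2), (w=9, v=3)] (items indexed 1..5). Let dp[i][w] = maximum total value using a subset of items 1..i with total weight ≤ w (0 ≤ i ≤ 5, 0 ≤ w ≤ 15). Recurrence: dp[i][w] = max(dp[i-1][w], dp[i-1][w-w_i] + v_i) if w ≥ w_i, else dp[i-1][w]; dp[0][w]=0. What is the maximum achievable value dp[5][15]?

i\w   0   1   2   3   4   5   6   7   8   9  10  11  12  13  14  15
  0   0   0   0   0   0   0   0   0   0   0   0   0   0   0   0   0
  1   0   0   0   0   0   0   0   0  11  11  11  11  11  11  11  11
  2   0   0   0   0   0   0   0   0  11  11  11  11  11  11  11  11
  3   0   0   5   5   5   5   5   5  11  11  16  16  16  16  16  16
  4   0   0   5   5   5   5   7   7  11  11  16  16  16  16  18  18
  5   0   0   5   5   5   5   7   7  11  11  16  16  16  16  18  18

18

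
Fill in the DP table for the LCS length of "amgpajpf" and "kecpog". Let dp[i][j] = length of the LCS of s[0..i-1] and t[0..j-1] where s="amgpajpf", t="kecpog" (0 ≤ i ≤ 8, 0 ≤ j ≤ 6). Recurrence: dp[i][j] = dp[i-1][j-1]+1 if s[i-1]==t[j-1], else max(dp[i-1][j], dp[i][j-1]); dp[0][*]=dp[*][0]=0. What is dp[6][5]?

   ''  k  e  c  p  o  g
''  0  0  0  0  0  0  0
 a  0  0  0  0  0  0  0
 m  0  0  0  0  0  0  0
 g  0  0  0  0  0  0  1
 p  0  0  0  0  1  1  1
 a  0  0  0  0  1  1  1
 j  0  0  0  0  1  1  1
 p  0  0  0  0  1  1  1
 f  0  0  0  0  1  1  1

1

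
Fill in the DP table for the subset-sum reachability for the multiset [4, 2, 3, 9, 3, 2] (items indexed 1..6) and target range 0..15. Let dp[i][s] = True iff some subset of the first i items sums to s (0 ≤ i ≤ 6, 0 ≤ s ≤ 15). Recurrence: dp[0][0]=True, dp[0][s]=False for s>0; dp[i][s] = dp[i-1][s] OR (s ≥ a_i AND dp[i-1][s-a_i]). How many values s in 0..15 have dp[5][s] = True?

i\s   0   1   2   3   4   5   6   7   8   9  10  11  12  13  14  15
  0   T   F   F   F   F   F   F   F   F   F   F   F   F   F   F   F
  1   T   F   F   F   T   F   F   F   F   F   F   F   F   F   F   F
  2   T   F   T   F   T   F   T   F   F   F   F   F   F   F   F   F
  3   T   F   T   T   T   T   T   T   F   T   F   F   F   F   F   F
  4   T   F   T   T   T   T   T   T   F   T   F   T   T   T   T   T
  5   T   F   T   T   T   T   T   T   T   T   T   T   T   T   T   T
  6   T   F   T   T   T   T   T   T   T   T   T   T   T   T   T   T

15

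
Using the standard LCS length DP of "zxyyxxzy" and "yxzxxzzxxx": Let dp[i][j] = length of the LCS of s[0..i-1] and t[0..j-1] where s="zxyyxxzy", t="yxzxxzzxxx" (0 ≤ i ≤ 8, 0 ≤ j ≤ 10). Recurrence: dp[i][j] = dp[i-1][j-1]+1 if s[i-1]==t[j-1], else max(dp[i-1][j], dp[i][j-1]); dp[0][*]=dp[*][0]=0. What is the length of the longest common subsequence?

4

   ''  y  x  z  x  x  z  z  x  x  x
''  0  0  0  0  0  0  0  0  0  0  0
 z  0  0  0  1  1  1  1  1  1  1  1
 x  0  0  1  1  2  2  2  2  2  2  2
 y  0  1  1  1  2  2  2  2  2  2  2
 y  0  1  1  1  2  2  2  2  2  2  2
 x  0  1  2  2  2  3  3  3  3  3  3
 x  0  1  2  2  3  3  3  3  4  4  4
 z  0  1  2  3  3  3  4  4  4  4  4
 y  0  1  2  3  3  3  4  4  4  4  4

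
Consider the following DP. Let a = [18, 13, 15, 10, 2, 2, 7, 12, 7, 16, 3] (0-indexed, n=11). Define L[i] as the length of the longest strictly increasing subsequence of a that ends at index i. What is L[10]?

   i    0    1    2    3    4    5    6    7    8    9   10
a[i]   18   13   15   10    2    2    7   12    7   16    3
L[i]    1    1    2    1    1    1    2    3    2    4    2

2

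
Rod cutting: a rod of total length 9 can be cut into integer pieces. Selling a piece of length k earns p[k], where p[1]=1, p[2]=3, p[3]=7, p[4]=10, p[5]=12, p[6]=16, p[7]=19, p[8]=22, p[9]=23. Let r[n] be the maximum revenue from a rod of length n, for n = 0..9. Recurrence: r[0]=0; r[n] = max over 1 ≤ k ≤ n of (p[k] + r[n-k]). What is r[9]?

23

   n    0    1    2    3    4    5    6    7    8    9
r[n]    0    1    3    7   10   12   16   19   22   23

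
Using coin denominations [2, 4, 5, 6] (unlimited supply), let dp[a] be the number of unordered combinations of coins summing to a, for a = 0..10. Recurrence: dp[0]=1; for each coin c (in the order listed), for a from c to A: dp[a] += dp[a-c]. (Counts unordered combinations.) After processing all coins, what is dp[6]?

3

after  coin     0     1     2     3     4     5     6     7     8     9    10
          2     1     0     1     0     1     0     1     0     1     0     1
          4     1     0     1     0     2     0     2     0     3     0     3
          5     1     0     1     0     2     1     2     1     3     2     4
          6     1     0     1     0     2     1     3     1     4     2     6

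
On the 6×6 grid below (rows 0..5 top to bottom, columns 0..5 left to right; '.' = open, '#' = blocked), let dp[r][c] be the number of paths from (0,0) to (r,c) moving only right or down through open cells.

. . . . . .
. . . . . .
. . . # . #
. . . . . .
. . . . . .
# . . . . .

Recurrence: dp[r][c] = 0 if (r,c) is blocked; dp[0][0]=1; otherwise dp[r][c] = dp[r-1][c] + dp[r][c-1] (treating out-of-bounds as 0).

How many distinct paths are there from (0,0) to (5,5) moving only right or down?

140

r\c   0   1   2   3   4   5
  0   1   1   1   1   1   1
  1   1   2   3   4   5   6
  2   1   3   6   0   5   0
  3   1   4  10  10  15  15
  4   1   5  15  25  40  55
  5   0   5  20  45  85 140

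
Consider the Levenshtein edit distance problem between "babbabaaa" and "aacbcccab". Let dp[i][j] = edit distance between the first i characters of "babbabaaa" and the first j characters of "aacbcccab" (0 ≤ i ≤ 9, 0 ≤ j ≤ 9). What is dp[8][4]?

   ''  a  a  c  b  c  c  c  a  b
''  0  1  2  3  4  5  6  7  8  9
 b  1  1  2  3  3  4  5  6  7  8
 a  2  1  1  2  3  4  5  6  6  7
 b  3  2  2  2  2  3  4  5  6  6
 b  4  3  3  3  2  3  4  5  6  6
 a  5  4  3  4  3  3  4  5  5  6
 b  6  5  4  4  4  4  4  5  6  5
 a  7  6  5  5  5  5  5  5  5  6
 a  8  7  6  6  6  6  6  6  5  6
 a  9  8  7  7  7  7  7  7  6  6

6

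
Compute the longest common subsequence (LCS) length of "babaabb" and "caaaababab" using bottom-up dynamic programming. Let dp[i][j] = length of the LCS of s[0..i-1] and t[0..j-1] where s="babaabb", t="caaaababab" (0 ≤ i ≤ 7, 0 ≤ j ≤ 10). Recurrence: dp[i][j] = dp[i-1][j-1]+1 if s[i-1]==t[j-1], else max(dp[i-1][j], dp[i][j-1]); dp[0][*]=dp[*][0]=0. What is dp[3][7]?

2

   ''  c  a  a  a  a  b  a  b  a  b
''  0  0  0  0  0  0  0  0  0  0  0
 b  0  0  0  0  0  0  1  1  1  1  1
 a  0  0  1  1  1  1  1  2  2  2  2
 b  0  0  1  1  1  1  2  2  3  3  3
 a  0  0  1  2  2  2  2  3  3  4  4
 a  0  0  1  2  3  3  3  3  3  4  4
 b  0  0  1  2  3  3  4  4  4  4  5
 b  0  0  1  2  3  3  4  4  5  5  5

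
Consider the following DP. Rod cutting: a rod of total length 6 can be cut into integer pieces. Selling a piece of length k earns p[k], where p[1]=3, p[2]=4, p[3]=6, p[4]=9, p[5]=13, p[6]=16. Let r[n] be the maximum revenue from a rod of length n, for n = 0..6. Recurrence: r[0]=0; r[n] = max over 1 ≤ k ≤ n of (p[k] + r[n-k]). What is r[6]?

18

   n    0    1    2    3    4    5    6
r[n]    0    3    6    9   12   15   18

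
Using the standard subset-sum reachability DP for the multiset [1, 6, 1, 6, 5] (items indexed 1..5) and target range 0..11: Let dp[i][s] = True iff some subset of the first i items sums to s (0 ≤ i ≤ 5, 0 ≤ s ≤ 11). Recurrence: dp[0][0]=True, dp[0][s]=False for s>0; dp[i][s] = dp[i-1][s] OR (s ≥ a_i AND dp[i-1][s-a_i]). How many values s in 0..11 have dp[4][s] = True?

i\s   0   1   2   3   4   5   6   7   8   9  10  11
  0   T   F   F   F   F   F   F   F   F   F   F   F
  1   T   T   F   F   F   F   F   F   F   F   F   F
  2   T   T   F   F   F   F   T   T   F   F   F   F
  3   T   T   T   F   F   F   T   T   T   F   F   F
  4   T   T   T   F   F   F   T   T   T   F   F   F
  5   T   T   T   F   F   T   T   T   T   F   F   T

6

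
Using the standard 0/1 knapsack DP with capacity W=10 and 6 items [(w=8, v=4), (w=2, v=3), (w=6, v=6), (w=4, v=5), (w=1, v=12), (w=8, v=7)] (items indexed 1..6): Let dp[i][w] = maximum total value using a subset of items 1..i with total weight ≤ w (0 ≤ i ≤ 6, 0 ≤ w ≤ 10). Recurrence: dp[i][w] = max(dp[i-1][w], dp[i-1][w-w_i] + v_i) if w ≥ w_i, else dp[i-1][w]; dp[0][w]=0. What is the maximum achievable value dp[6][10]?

21

i\w   0   1   2   3   4   5   6   7   8   9  10
  0   0   0   0   0   0   0   0   0   0   0   0
  1   0   0   0   0   0   0   0   0   4   4   4
  2   0   0   3   3   3   3   3   3   4   4   7
  3   0   0   3   3   3   3   6   6   9   9   9
  4   0   0   3   3   5   5   8   8   9   9  11
  5   0  12  12  15  15  17  17  20  20  21  21
  6   0  12  12  15  15  17  17  20  20  21  21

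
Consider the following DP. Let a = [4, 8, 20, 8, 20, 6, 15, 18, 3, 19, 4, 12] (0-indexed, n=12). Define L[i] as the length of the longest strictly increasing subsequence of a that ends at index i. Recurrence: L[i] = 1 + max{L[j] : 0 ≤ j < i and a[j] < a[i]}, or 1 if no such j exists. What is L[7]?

   i    0    1    2    3    4    5    6    7    8    9   10   11
a[i]    4    8   20    8   20    6   15   18    3   19    4   12
L[i]    1    2    3    2    3    2    3    4    1    5    2    3

4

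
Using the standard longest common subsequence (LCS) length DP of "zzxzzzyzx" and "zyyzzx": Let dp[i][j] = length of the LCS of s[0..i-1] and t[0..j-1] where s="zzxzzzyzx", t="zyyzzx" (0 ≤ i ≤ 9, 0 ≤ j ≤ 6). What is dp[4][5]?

   ''  z  y  y  z  z  x
''  0  0  0  0  0  0  0
 z  0  1  1  1  1  1  1
 z  0  1  1  1  2  2  2
 x  0  1  1  1  2  2  3
 z  0  1  1  1  2  3  3
 z  0  1  1  1  2  3  3
 z  0  1  1  1  2  3  3
 y  0  1  2  2  2  3  3
 z  0  1  2  2  3  3  3
 x  0  1  2  2  3  3  4

3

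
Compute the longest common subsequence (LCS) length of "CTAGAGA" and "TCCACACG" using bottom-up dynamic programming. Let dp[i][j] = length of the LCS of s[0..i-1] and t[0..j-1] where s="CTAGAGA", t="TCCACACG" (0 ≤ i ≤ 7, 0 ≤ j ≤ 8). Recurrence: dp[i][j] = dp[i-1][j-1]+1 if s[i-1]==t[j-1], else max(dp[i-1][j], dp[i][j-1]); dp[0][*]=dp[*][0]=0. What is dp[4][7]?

   ''  T  C  C  A  C  A  C  G
''  0  0  0  0  0  0  0  0  0
 C  0  0  1  1  1  1  1  1  1
 T  0  1  1  1  1  1  1  1  1
 A  0  1  1  1  2  2  2  2  2
 G  0  1  1  1  2  2  2  2  3
 A  0  1  1  1  2  2  3  3  3
 G  0  1  1  1  2  2  3  3  4
 A  0  1  1  1  2  2  3  3  4

2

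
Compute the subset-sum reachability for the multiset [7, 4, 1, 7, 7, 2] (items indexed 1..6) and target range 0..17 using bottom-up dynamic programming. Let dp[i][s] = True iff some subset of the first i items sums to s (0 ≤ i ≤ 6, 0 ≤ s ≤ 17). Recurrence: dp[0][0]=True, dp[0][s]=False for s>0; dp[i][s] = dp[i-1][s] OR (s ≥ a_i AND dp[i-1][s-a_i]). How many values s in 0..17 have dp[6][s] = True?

18

i\s   0   1   2   3   4   5   6   7   8   9  10  11  12  13  14  15  16  17
  0   T   F   F   F   F   F   F   F   F   F   F   F   F   F   F   F   F   F
  1   T   F   F   F   F   F   F   T   F   F   F   F   F   F   F   F   F   F
  2   T   F   F   F   T   F   F   T   F   F   F   T   F   F   F   F   F   F
  3   T   T   F   F   T   T   F   T   T   F   F   T   T   F   F   F   F   F
  4   T   T   F   F   T   T   F   T   T   F   F   T   T   F   T   T   F   F
  5   T   T   F   F   T   T   F   T   T   F   F   T   T   F   T   T   F   F
  6   T   T   T   T   T   T   T   T   T   T   T   T   T   T   T   T   T   T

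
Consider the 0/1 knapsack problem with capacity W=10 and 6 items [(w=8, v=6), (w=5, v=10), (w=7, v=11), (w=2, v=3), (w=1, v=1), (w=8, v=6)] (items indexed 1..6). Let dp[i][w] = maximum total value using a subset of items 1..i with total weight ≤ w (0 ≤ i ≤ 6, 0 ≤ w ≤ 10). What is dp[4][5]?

i\w   0   1   2   3   4   5   6   7   8   9  10
  0   0   0   0   0   0   0   0   0   0   0   0
  1   0   0   0   0   0   0   0   0   6   6   6
  2   0   0   0   0   0  10  10  10  10  10  10
  3   0   0   0   0   0  10  10  11  11  11  11
  4   0   0   3   3   3  10  10  13  13  14  14
  5   0   1   3   4   4  10  11  13  14  14  15
  6   0   1   3   4   4  10  11  13  14  14  15

10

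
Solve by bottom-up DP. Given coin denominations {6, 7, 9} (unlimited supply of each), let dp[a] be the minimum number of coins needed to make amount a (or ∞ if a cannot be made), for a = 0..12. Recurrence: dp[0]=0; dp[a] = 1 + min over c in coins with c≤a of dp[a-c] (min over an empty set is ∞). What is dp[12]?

 a  0  1  2  3  4  5  6  7  8  9 10 11 12
dp  0  -  -  -  -  -  1  1  -  1  -  -  2
(- denotes ∞ / unreachable)

2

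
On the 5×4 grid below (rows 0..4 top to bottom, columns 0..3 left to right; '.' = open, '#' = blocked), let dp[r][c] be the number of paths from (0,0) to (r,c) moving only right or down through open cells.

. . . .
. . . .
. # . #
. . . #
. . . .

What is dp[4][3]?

6

r\c   0   1   2   3
  0   1   1   1   1
  1   1   2   3   4
  2   1   0   3   0
  3   1   1   4   0
  4   1   2   6   6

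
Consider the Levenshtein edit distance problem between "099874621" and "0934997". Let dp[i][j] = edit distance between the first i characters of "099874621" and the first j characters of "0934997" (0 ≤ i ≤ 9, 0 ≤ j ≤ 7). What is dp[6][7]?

   ''  0  9  3  4  9  9  7
''  0  1  2  3  4  5  6  7
 0  1  0  1  2  3  4  5  6
 9  2  1  0  1  2  3  4  5
 9  3  2  1  1  2  2  3  4
 8  4  3  2  2  2  3  3  4
 7  5  4  3  3  3  3  4  3
 4  6  5  4  4  3  4  4  4
 6  7  6  5  5  4  4  5  5
 2  8  7  6  6  5  5  5  6
 1  9  8  7  7  6  6  6  6

4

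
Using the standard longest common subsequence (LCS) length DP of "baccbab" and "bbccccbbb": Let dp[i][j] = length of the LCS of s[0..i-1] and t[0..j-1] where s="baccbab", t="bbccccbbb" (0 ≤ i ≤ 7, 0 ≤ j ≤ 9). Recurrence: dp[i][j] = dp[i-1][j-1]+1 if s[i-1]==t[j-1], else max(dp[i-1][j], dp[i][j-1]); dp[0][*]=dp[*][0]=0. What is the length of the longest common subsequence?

5

   ''  b  b  c  c  c  c  b  b  b
''  0  0  0  0  0  0  0  0  0  0
 b  0  1  1  1  1  1  1  1  1  1
 a  0  1  1  1  1  1  1  1  1  1
 c  0  1  1  2  2  2  2  2  2  2
 c  0  1  1  2  3  3  3  3  3  3
 b  0  1  2  2  3  3  3  4  4  4
 a  0  1  2  2  3  3  3  4  4  4
 b  0  1  2  2  3  3  3  4  5  5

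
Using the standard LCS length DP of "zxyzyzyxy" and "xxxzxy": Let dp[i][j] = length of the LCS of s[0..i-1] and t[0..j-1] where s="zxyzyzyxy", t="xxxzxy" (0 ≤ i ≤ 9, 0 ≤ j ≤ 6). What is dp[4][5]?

2

   ''  x  x  x  z  x  y
''  0  0  0  0  0  0  0
 z  0  0  0  0  1  1  1
 x  0  1  1  1  1  2  2
 y  0  1  1  1  1  2  3
 z  0  1  1  1  2  2  3
 y  0  1  1  1  2  2  3
 z  0  1  1  1  2  2  3
 y  0  1  1  1  2  2  3
 x  0  1  2  2  2  3  3
 y  0  1  2  2  2  3  4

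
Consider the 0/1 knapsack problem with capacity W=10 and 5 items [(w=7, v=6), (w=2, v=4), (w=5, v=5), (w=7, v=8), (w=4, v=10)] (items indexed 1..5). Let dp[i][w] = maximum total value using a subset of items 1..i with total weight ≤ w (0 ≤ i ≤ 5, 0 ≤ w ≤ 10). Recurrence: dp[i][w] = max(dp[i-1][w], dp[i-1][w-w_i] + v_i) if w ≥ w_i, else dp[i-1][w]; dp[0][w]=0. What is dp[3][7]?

i\w   0   1   2   3   4   5   6   7   8   9  10
  0   0   0   0   0   0   0   0   0   0   0   0
  1   0   0   0   0   0   0   0   6   6   6   6
  2   0   0   4   4   4   4   4   6   6  10  10
  3   0   0   4   4   4   5   5   9   9  10  10
  4   0   0   4   4   4   5   5   9   9  12  12
  5   0   0   4   4  10  10  14  14  14  15  15

9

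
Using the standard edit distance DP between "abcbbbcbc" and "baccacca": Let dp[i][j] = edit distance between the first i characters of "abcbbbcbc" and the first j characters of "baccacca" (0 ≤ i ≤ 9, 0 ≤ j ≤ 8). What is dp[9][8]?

7

   ''  b  a  c  c  a  c  c  a
''  0  1  2  3  4  5  6  7  8
 a  1  1  1  2  3  4  5  6  7
 b  2  1  2  2  3  4  5  6  7
 c  3  2  2  2  2  3  4  5  6
 b  4  3  3  3  3  3  4  5  6
 b  5  4  4  4  4  4  4  5  6
 b  6  5  5  5  5  5  5  5  6
 c  7  6  6  5  5  6  5  5  6
 b  8  7  7  6  6  6  6  6  6
 c  9  8  8  7  6  7  6  6  7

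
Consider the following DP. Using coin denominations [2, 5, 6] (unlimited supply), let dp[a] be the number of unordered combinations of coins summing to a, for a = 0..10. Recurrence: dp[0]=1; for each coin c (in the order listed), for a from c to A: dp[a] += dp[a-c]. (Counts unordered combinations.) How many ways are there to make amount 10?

after  coin     0     1     2     3     4     5     6     7     8     9    10
          2     1     0     1     0     1     0     1     0     1     0     1
          5     1     0     1     0     1     1     1     1     1     1     2
          6     1     0     1     0     1     1     2     1     2     1     3

3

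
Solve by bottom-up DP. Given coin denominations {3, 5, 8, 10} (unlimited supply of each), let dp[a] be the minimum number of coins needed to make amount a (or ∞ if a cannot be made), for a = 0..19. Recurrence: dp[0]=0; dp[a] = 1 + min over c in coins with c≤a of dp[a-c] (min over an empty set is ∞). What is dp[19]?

 a  0  1  2  3  4  5  6  7  8  9 10 11 12 13 14 15 16 17 18 19
dp  0  -  -  1  -  1  2  -  1  3  1  2  4  2  3  2  2  4  2  3
(- denotes ∞ / unreachable)

3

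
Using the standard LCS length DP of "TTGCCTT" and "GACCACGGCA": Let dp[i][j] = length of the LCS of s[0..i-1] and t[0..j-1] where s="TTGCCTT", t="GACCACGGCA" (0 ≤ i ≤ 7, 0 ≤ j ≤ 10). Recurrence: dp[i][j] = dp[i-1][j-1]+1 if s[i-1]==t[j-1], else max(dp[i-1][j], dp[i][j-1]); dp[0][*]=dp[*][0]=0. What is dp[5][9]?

   ''  G  A  C  C  A  C  G  G  C  A
''  0  0  0  0  0  0  0  0  0  0  0
 T  0  0  0  0  0  0  0  0  0  0  0
 T  0  0  0  0  0  0  0  0  0  0  0
 G  0  1  1  1  1  1  1  1  1  1  1
 C  0  1  1  2  2  2  2  2  2  2  2
 C  0  1  1  2  3  3  3  3  3  3  3
 T  0  1  1  2  3  3  3  3  3  3  3
 T  0  1  1  2  3  3  3  3  3  3  3

3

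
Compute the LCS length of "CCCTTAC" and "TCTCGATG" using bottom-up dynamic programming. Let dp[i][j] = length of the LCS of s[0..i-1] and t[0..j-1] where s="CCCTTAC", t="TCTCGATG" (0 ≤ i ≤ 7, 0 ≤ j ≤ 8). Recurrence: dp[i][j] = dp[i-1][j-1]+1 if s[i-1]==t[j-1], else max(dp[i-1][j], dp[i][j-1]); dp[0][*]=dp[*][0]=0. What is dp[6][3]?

2

   ''  T  C  T  C  G  A  T  G
''  0  0  0  0  0  0  0  0  0
 C  0  0  1  1  1  1  1  1  1
 C  0  0  1  1  2  2  2  2  2
 C  0  0  1  1  2  2  2  2  2
 T  0  1  1  2  2  2  2  3  3
 T  0  1  1  2  2  2  2  3  3
 A  0  1  1  2  2  2  3  3  3
 C  0  1  2  2  3  3  3  3  3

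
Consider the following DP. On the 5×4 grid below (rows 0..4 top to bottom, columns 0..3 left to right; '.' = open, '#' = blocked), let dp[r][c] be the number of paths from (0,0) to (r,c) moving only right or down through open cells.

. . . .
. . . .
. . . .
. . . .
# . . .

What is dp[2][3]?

10

r\c   0   1   2   3
  0   1   1   1   1
  1   1   2   3   4
  2   1   3   6  10
  3   1   4  10  20
  4   0   4  14  34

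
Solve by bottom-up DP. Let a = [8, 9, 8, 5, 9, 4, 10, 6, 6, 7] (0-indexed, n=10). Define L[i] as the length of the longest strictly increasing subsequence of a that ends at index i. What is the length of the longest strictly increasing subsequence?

3

   i    0    1    2    3    4    5    6    7    8    9
a[i]    8    9    8    5    9    4   10    6    6    7
L[i]    1    2    1    1    2    1    3    2    2    3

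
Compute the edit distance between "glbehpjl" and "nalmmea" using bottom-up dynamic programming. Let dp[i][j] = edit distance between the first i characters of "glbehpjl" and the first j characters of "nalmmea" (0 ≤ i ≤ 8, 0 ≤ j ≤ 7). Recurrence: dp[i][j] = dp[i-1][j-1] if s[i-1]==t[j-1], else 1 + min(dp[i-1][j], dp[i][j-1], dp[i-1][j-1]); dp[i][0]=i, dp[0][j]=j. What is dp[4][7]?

   ''  n  a  l  m  m  e  a
''  0  1  2  3  4  5  6  7
 g  1  1  2  3  4  5  6  7
 l  2  2  2  2  3  4  5  6
 b  3  3  3  3  3  4  5  6
 e  4  4  4  4  4  4  4  5
 h  5  5  5  5  5  5  5  5
 p  6  6  6  6  6  6  6  6
 j  7  7  7  7  7  7  7  7
 l  8  8  8  7  8  8  8  8

5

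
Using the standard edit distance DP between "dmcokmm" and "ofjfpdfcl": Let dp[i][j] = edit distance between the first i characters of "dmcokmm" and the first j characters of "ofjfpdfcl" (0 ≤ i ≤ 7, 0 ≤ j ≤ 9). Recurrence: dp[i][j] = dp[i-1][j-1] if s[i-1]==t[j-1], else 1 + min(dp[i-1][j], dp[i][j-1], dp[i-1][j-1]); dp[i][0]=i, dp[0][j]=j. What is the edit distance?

9

   ''  o  f  j  f  p  d  f  c  l
''  0  1  2  3  4  5  6  7  8  9
 d  1  1  2  3  4  5  5  6  7  8
 m  2  2  2  3  4  5  6  6  7  8
 c  3  3  3  3  4  5  6  7  6  7
 o  4  3  4  4  4  5  6  7  7  7
 k  5  4  4  5  5  5  6  7  8  8
 m  6  5  5  5  6  6  6  7  8  9
 m  7  6  6  6  6  7  7  7  8  9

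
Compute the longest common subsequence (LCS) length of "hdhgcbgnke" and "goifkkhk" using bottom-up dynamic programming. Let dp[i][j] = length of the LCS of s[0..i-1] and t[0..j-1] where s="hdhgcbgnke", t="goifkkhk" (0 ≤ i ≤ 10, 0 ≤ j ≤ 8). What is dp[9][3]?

   ''  g  o  i  f  k  k  h  k
''  0  0  0  0  0  0  0  0  0
 h  0  0  0  0  0  0  0  1  1
 d  0  0  0  0  0  0  0  1  1
 h  0  0  0  0  0  0  0  1  1
 g  0  1  1  1  1  1  1  1  1
 c  0  1  1  1  1  1  1  1  1
 b  0  1  1  1  1  1  1  1  1
 g  0  1  1  1  1  1  1  1  1
 n  0  1  1  1  1  1  1  1  1
 k  0  1  1  1  1  2  2  2  2
 e  0  1  1  1  1  2  2  2  2

1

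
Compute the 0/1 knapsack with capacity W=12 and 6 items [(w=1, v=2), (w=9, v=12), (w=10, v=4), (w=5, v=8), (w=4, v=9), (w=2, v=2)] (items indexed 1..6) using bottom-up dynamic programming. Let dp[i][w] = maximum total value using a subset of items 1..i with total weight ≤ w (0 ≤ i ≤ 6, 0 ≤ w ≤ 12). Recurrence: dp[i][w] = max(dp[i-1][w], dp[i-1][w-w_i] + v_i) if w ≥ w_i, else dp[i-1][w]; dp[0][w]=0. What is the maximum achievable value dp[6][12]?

i\w   0   1   2   3   4   5   6   7   8   9  10  11  12
  0   0   0   0   0   0   0   0   0   0   0   0   0   0
  1   0   2   2   2   2   2   2   2   2   2   2   2   2
  2   0   2   2   2   2   2   2   2   2  12  14  14  14
  3   0   2   2   2   2   2   2   2   2  12  14  14  14
  4   0   2   2   2   2   8  10  10  10  12  14  14  14
  5   0   2   2   2   9  11  11  11  11  17  19  19  19
  6   0   2   2   4   9  11  11  13  13  17  19  19  21

21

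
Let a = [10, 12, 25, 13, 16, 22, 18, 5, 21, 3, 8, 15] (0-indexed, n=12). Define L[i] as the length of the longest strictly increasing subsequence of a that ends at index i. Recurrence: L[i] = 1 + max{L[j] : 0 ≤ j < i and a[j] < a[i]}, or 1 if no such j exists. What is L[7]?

1

   i    0    1    2    3    4    5    6    7    8    9   10   11
a[i]   10   12   25   13   16   22   18    5   21    3    8   15
L[i]    1    2    3    3    4    5    5    1    6    1    2    4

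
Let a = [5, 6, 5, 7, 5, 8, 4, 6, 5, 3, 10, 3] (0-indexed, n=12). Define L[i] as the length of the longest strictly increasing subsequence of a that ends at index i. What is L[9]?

1

   i    0    1    2    3    4    5    6    7    8    9   10   11
a[i]    5    6    5    7    5    8    4    6    5    3   10    3
L[i]    1    2    1    3    1    4    1    2    2    1    5    1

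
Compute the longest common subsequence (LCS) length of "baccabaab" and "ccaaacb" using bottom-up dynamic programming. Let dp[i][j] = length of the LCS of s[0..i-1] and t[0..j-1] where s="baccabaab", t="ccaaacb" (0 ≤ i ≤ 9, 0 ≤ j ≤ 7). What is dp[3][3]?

   ''  c  c  a  a  a  c  b
''  0  0  0  0  0  0  0  0
 b  0  0  0  0  0  0  0  1
 a  0  0  0  1  1  1  1  1
 c  0  1  1  1  1  1  2  2
 c  0  1  2  2  2  2  2  2
 a  0  1  2  3  3  3  3  3
 b  0  1  2  3  3  3  3  4
 a  0  1  2  3  4  4  4  4
 a  0  1  2  3  4  5  5  5
 b  0  1  2  3  4  5  5  6

1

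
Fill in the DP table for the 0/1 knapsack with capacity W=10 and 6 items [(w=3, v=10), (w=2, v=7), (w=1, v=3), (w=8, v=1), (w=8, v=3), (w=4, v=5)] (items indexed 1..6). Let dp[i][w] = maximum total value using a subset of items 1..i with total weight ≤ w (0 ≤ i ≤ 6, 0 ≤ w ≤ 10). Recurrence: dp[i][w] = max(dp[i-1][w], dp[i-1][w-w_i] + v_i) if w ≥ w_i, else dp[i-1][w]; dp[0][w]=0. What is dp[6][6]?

20

i\w   0   1   2   3   4   5   6   7   8   9  10
  0   0   0   0   0   0   0   0   0   0   0   0
  1   0   0   0  10  10  10  10  10  10  10  10
  2   0   0   7  10  10  17  17  17  17  17  17
  3   0   3   7  10  13  17  20  20  20  20  20
  4   0   3   7  10  13  17  20  20  20  20  20
  5   0   3   7  10  13  17  20  20  20  20  20
  6   0   3   7  10  13  17  20  20  20  22  25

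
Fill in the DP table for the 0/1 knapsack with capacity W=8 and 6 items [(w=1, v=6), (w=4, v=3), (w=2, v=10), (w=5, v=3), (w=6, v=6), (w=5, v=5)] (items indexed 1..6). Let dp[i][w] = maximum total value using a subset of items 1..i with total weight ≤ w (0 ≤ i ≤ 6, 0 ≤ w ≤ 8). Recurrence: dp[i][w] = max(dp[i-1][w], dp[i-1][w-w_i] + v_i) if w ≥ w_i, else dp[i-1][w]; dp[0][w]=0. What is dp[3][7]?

19

i\w   0   1   2   3   4   5   6   7   8
  0   0   0   0   0   0   0   0   0   0
  1   0   6   6   6   6   6   6   6   6
  2   0   6   6   6   6   9   9   9   9
  3   0   6  10  16  16  16  16  19  19
  4   0   6  10  16  16  16  16  19  19
  5   0   6  10  16  16  16  16  19  19
  6   0   6  10  16  16  16  16  19  21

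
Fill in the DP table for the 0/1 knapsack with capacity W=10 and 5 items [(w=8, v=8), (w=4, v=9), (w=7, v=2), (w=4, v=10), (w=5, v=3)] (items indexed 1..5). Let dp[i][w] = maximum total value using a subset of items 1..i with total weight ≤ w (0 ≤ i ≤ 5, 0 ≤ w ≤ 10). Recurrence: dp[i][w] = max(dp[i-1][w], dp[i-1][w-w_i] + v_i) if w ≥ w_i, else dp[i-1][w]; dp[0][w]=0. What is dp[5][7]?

10

i\w   0   1   2   3   4   5   6   7   8   9  10
  0   0   0   0   0   0   0   0   0   0   0   0
  1   0   0   0   0   0   0   0   0   8   8   8
  2   0   0   0   0   9   9   9   9   9   9   9
  3   0   0   0   0   9   9   9   9   9   9   9
  4   0   0   0   0  10  10  10  10  19  19  19
  5   0   0   0   0  10  10  10  10  19  19  19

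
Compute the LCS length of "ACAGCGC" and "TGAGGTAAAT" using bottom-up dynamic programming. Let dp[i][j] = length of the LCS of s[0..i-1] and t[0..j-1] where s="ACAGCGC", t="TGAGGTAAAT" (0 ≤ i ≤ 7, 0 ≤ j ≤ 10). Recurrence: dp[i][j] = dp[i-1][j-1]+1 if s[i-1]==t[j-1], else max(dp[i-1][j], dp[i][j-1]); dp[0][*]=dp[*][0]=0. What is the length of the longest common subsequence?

   ''  T  G  A  G  G  T  A  A  A  T
''  0  0  0  0  0  0  0  0  0  0  0
 A  0  0  0  1  1  1  1  1  1  1  1
 C  0  0  0  1  1  1  1  1  1  1  1
 A  0  0  0  1  1  1  1  2  2  2  2
 G  0  0  1  1  2  2  2  2  2  2  2
 C  0  0  1  1  2  2  2  2  2  2  2
 G  0  0  1  1  2  3  3  3  3  3  3
 C  0  0  1  1  2  3  3  3  3  3  3

3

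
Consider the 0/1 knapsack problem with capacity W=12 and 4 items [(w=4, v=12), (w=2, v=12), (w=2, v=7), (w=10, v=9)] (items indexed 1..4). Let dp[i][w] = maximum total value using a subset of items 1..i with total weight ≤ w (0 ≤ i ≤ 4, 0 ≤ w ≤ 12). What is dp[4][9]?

31

i\w   0   1   2   3   4   5   6   7   8   9  10  11  12
  0   0   0   0   0   0   0   0   0   0   0   0   0   0
  1   0   0   0   0  12  12  12  12  12  12  12  12  12
  2   0   0  12  12  12  12  24  24  24  24  24  24  24
  3   0   0  12  12  19  19  24  24  31  31  31  31  31
  4   0   0  12  12  19  19  24  24  31  31  31  31  31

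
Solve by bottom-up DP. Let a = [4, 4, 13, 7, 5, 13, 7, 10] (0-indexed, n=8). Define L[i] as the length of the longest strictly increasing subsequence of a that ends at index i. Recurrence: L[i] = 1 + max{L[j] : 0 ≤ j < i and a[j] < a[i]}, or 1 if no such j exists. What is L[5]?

   i    0    1    2    3    4    5    6    7
a[i]    4    4   13    7    5   13    7   10
L[i]    1    1    2    2    2    3    3    4

3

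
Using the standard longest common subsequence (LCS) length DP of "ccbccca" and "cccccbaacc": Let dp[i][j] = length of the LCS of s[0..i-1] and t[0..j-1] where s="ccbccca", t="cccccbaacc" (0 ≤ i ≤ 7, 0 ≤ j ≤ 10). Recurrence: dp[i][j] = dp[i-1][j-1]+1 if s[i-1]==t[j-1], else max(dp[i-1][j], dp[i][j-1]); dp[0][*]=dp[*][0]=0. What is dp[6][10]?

   ''  c  c  c  c  c  b  a  a  c  c
''  0  0  0  0  0  0  0  0  0  0  0
 c  0  1  1  1  1  1  1  1  1  1  1
 c  0  1  2  2  2  2  2  2  2  2  2
 b  0  1  2  2  2  2  3  3  3  3  3
 c  0  1  2  3  3  3  3  3  3  4  4
 c  0  1  2  3  4  4  4  4  4  4  5
 c  0  1  2  3  4  5  5  5  5  5  5
 a  0  1  2  3  4  5  5  6  6  6  6

5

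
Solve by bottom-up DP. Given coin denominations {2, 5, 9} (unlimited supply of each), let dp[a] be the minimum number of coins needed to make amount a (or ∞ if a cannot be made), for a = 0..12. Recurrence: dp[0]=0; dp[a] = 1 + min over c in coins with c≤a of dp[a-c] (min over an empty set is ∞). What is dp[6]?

 a  0  1  2  3  4  5  6  7  8  9 10 11 12
dp  0  -  1  -  2  1  3  2  4  1  2  2  3
(- denotes ∞ / unreachable)

3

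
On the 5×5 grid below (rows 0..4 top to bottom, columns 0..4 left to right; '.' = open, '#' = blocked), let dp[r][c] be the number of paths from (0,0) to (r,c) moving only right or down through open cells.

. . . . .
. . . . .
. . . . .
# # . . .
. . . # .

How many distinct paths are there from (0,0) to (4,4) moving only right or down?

31

r\c   0   1   2   3   4
  0   1   1   1   1   1
  1   1   2   3   4   5
  2   1   3   6  10  15
  3   0   0   6  16  31
  4   0   0   6   0  31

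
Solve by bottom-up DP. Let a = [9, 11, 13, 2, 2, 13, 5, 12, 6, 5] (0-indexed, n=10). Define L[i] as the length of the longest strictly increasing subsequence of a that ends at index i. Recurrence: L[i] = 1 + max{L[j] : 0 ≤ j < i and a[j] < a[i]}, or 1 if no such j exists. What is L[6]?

   i    0    1    2    3    4    5    6    7    8    9
a[i]    9   11   13    2    2   13    5   12    6    5
L[i]    1    2    3    1    1    3    2    3    3    2

2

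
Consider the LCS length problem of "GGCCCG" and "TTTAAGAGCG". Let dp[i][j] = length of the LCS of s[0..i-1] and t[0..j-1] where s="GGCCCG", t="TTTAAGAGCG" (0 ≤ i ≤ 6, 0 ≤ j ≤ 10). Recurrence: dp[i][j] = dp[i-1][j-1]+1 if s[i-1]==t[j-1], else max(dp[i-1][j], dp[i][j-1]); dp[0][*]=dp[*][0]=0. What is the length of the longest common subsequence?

4

   ''  T  T  T  A  A  G  A  G  C  G
''  0  0  0  0  0  0  0  0  0  0  0
 G  0  0  0  0  0  0  1  1  1  1  1
 G  0  0  0  0  0  0  1  1  2  2  2
 C  0  0  0  0  0  0  1  1  2  3  3
 C  0  0  0  0  0  0  1  1  2  3  3
 C  0  0  0  0  0  0  1  1  2  3  3
 G  0  0  0  0  0  0  1  1  2  3  4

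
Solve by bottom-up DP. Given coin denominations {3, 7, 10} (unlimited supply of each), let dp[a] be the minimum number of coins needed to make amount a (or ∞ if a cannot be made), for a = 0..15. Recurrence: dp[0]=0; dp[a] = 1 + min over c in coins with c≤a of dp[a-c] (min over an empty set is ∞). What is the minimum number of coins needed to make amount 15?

 a  0  1  2  3  4  5  6  7  8  9 10 11 12 13 14 15
dp  0  -  -  1  -  -  2  1  -  3  1  -  4  2  2  5
(- denotes ∞ / unreachable)

5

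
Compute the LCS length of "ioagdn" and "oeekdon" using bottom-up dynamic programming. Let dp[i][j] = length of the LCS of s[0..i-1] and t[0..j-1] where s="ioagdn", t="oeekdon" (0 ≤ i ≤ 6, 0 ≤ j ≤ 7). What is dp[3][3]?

1

   ''  o  e  e  k  d  o  n
''  0  0  0  0  0  0  0  0
 i  0  0  0  0  0  0  0  0
 o  0  1  1  1  1  1  1  1
 a  0  1  1  1  1  1  1  1
 g  0  1  1  1  1  1  1  1
 d  0  1  1  1  1  2  2  2
 n  0  1  1  1  1  2  2  3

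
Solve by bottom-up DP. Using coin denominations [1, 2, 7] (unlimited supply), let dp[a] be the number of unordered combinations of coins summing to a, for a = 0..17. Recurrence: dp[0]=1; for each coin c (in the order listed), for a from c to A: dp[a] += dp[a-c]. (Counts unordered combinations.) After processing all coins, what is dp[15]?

14

after  coin     0     1     2     3     4     5     6     7     8     9    10    11    12    13    14    15    16    17
          1     1     1     1     1     1     1     1     1     1     1     1     1     1     1     1     1     1     1
          2     1     1     2     2     3     3     4     4     5     5     6     6     7     7     8     8     9     9
          7     1     1     2     2     3     3     4     5     6     7     8     9    10    11    13    14    16    17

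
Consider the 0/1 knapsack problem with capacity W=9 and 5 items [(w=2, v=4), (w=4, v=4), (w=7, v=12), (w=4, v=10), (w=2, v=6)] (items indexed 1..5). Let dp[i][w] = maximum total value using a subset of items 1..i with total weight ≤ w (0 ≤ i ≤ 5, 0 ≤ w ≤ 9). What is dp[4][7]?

i\w   0   1   2   3   4   5   6   7   8   9
  0   0   0   0   0   0   0   0   0   0   0
  1   0   0   4   4   4   4   4   4   4   4
  2   0   0   4   4   4   4   8   8   8   8
  3   0   0   4   4   4   4   8  12  12  16
  4   0   0   4   4  10  10  14  14  14  16
  5   0   0   6   6  10  10  16  16  20  20

14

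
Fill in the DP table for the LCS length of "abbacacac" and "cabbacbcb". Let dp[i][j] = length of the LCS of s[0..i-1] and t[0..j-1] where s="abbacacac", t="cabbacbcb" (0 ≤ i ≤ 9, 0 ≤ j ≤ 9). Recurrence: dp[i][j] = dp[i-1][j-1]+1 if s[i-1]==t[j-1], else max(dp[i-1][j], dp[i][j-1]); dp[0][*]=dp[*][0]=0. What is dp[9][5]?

   ''  c  a  b  b  a  c  b  c  b
''  0  0  0  0  0  0  0  0  0  0
 a  0  0  1  1  1  1  1  1  1  1
 b  0  0  1  2  2  2  2  2  2  2
 b  0  0  1  2  3  3  3  3  3  3
 a  0  0  1  2  3  4  4  4  4  4
 c  0  1  1  2  3  4  5  5  5  5
 a  0  1  2  2  3  4  5  5  5  5
 c  0  1  2  2  3  4  5  5  6  6
 a  0  1  2  2  3  4  5  5  6  6
 c  0  1  2  2  3  4  5  5  6  6

4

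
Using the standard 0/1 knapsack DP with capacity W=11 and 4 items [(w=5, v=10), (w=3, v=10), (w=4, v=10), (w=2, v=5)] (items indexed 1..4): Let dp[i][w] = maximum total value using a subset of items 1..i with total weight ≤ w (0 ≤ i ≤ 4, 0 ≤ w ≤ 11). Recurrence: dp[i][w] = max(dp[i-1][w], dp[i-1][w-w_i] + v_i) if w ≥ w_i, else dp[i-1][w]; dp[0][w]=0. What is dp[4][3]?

i\w   0   1   2   3   4   5   6   7   8   9  10  11
  0   0   0   0   0   0   0   0   0   0   0   0   0
  1   0   0   0   0   0  10  10  10  10  10  10  10
  2   0   0   0  10  10  10  10  10  20  20  20  20
  3   0   0   0  10  10  10  10  20  20  20  20  20
  4   0   0   5  10  10  15  15  20  20  25  25  25

10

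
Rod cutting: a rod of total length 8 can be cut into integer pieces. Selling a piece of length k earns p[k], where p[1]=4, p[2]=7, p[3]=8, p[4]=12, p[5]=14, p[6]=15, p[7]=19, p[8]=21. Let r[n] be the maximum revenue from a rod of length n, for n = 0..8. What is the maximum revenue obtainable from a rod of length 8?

32

   n    0    1    2    3    4    5    6    7    8
r[n]    0    4    8   12   16   20   24   28   32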